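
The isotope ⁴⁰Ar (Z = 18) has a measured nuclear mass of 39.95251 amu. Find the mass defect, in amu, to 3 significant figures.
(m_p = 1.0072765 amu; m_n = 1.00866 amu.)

0.369 amu

Z = 18, so N = A − Z = 40 − 18 = 22.
Σm = 18·m_p + 22·m_n = 18.1309770 + 22.19052 = 40.3214970 amu
The mass defect is 40.3214970 − 39.95251 = 0.3689870 amu.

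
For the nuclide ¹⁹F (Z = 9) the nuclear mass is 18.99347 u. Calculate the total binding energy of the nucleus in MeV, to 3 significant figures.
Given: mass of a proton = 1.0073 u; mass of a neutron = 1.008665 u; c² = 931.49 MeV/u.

148 MeV

Total constituent mass: 9 × 1.0073 + 10 × 1.008665 = 19.152350 u
Δm = 19.152350 − 18.99347 = 0.158880 u
Binding energy = Δm·c² = 0.158880 × 931.49 MeV/u = 147.995 MeV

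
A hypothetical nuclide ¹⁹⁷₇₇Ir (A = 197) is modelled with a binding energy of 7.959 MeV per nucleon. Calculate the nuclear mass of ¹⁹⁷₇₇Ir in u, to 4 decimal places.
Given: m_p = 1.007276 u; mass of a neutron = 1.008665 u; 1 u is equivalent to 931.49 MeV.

196.9168 u

Total binding energy = 197 × 7.959 = 1567.923 MeV
Mass defect = 1567.923 MeV / (931.49 MeV/u) = 1.683242 u
Constituent mass = 77(1.007276) + 120(1.008665) = 198.600052 u
Nuclear mass = 198.600052 − 1.683242 = 196.916810 u ≈ 196.9168 u (to 4 decimal places)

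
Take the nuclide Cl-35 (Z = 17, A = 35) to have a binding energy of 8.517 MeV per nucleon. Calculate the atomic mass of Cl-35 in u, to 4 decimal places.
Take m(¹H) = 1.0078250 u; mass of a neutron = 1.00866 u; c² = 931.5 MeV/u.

34.9689 u

Total binding energy = 35 × 8.517 = 298.095 MeV
Mass defect = 298.095 MeV / (931.5 MeV/u) = 0.320016 u
Constituent mass = 17(1.0078250) + 18(1.00866) = 35.2889050 u
Atomic mass = 35.2889050 − 0.320016 = 34.9688890 u ≈ 34.9689 u (to 4 decimal places)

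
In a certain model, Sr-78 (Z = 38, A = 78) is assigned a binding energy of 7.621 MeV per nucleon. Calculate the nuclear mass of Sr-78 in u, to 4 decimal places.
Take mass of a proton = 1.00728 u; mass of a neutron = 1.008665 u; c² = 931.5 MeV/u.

Total binding energy = 78 × 7.621 = 594.438 MeV
Mass defect = 594.438 MeV / (931.5 MeV/u) = 0.638151 u
Constituent mass = 38(1.00728) + 40(1.008665) = 78.623240 u
Nuclear mass = 78.623240 − 0.638151 = 77.985089 u ≈ 77.9851 u (to 4 decimal places)

77.9851 u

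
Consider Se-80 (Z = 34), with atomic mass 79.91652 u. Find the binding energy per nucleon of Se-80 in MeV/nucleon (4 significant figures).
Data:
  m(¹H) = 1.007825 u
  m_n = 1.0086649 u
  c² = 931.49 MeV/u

Z = 34, so N = A − Z = 80 − 34 = 46.
Total constituent mass: 34 × 1.007825 + 46 × 1.0086649 = 80.6646354 u
Mass defect Δm = 80.6646354 − 79.91652 = 0.7481154 u
Binding energy = Δm·c² = 0.7481154 × 931.49 MeV/u = 696.862 MeV
Per nucleon: 696.862 / 80 = 8.711 MeV

8.711 MeV/nucleon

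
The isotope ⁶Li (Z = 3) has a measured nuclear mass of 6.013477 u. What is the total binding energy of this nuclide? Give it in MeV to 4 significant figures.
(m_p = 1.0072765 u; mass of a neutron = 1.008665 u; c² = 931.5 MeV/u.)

Mass of separated nucleons = 3(1.0072765) + 3(1.008665) = 3.0218295 + 3.025995 = 6.0478245 u
Mass defect Δm = 6.0478245 − 6.013477 = 0.0343475 u
Converting to energy: 0.0343475 u × 931.5 MeV/u = 31.9947 MeV

31.99 MeV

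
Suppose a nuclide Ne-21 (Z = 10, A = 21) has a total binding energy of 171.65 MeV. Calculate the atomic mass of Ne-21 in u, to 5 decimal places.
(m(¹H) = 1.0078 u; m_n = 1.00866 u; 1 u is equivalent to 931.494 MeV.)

Mass defect = 171.65 MeV / (931.494 MeV/u) = 0.1842739 u
Constituent mass = 10(1.0078) + 11(1.00866) = 21.17326 u
Atomic mass = 21.17326 − 0.1842739 = 20.9889861 u ≈ 20.98899 u (to 5 decimal places)

20.98899 u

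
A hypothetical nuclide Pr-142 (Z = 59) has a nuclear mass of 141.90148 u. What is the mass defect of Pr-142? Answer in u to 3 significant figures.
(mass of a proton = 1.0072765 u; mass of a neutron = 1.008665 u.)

Z = 59, so N = A − Z = 142 − 59 = 83.
Total constituent mass: 59 × 1.0072765 + 83 × 1.008665 = 143.1485085 u
Mass defect Δm = 143.1485085 − 141.90148 = 1.2470285 u

1.25 u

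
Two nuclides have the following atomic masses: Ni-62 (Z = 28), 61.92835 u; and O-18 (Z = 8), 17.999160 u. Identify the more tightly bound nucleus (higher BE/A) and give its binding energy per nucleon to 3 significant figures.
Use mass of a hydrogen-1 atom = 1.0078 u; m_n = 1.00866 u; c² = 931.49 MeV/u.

Ni-62: Σm = 28(1.0078) + 34(1.00866) = 62.51284 u; Δm = 0.58449 u; E_B = 544.45 MeV; E_B/A = 8.781 MeV
O-18: Σm = 8(1.0078) + 10(1.00866) = 18.14900 u; Δm = 0.149840 u; E_B = 139.57 MeV; E_B/A = 7.754 MeV
Ni-62 has the higher binding energy per nucleon, so it is the more tightly bound nucleus.

Ni-62; 8.78 MeV/nucleon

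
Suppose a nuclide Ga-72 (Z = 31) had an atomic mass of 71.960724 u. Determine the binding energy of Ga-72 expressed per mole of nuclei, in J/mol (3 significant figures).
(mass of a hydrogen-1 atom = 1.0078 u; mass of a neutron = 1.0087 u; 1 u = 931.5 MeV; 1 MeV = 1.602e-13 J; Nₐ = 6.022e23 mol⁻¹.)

5.73e+13 J/mol

Total constituent mass: 31 × 1.0078 + 41 × 1.0087 = 72.5985 u
Mass defect Δm = 72.5985 − 71.960724 = 0.637776 u
E_B = 0.637776 × 931.5 = 594.088 MeV
Per nucleus in joules: 594.088 MeV × 1.602e-13 J/MeV = 9.5173e-11 J
Per mole: 9.5173e-11 J × 6.022e23 mol⁻¹ = 5.7313e+13 J/mol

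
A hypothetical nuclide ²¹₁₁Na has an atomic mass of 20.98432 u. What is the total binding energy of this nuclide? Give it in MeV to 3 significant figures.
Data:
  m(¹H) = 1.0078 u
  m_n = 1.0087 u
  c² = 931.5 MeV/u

Mass of separated nucleons = 11(1.0078) + 10(1.0087) = 11.0858 + 10.0870 = 21.1728 u
Δm = 21.1728 − 20.98432 = 0.18848 u
E_B = 0.18848 × 931.5 = 175.569 MeV

176 MeV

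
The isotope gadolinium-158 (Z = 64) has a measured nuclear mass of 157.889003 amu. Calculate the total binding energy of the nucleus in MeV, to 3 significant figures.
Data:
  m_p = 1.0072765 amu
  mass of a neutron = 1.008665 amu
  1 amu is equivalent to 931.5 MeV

1300 MeV

Mass of separated nucleons = 64(1.0072765) + 94(1.008665) = 64.4656960 + 94.814510 = 159.2802060 amu
Δm = 159.2802060 − 157.889003 = 1.3912030 amu
E_B = 1.3912030 × 931.5 = 1295.91 MeV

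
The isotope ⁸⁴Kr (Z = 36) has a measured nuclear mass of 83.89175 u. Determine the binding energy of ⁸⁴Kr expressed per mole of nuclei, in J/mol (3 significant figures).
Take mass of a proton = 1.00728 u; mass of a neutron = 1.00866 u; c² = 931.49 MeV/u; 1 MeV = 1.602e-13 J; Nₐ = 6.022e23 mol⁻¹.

7.06e+13 J/mol

Σm = 36·m_p + 48·m_n = 36.26208 + 48.41568 = 84.67776 u
Δm = 84.67776 − 83.89175 = 0.78601 u
Binding energy = Δm·c² = 0.78601 × 931.49 MeV/u = 732.160 MeV
Per nucleus in joules: 732.160 MeV × 1.602e-13 J/MeV = 1.1729e-10 J
Per mole: 1.1729e-10 J × 6.022e23 mol⁻¹ = 7.0632e+13 J/mol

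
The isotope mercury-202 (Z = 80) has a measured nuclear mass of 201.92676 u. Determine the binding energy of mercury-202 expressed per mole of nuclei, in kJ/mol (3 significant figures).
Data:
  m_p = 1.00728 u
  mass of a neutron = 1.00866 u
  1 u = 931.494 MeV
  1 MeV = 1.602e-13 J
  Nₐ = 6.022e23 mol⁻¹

Mass of separated nucleons = 80(1.00728) + 122(1.00866) = 80.58240 + 123.05652 = 203.63892 u
Δm = 203.63892 − 201.92676 = 1.71216 u
Converting to energy: 1.71216 u × 931.494 MeV/u = 1594.87 MeV
Per nucleus in joules: 1594.87 MeV × 1.602e-13 J/MeV = 2.5550e-10 J
Per mole: 2.5550e-10 J × 6.022e23 mol⁻¹ = 1.5386e+14 J/mol

1.54e+11 kJ/mol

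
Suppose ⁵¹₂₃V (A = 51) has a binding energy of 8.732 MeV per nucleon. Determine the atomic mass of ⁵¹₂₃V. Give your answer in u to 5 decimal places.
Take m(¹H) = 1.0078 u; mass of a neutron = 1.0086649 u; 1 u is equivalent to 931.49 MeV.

50.94393 u

Total binding energy = 51 × 8.732 = 445.332 MeV
Mass defect = 445.332 MeV / (931.49 MeV/u) = 0.4780856 u
Constituent mass = 23(1.0078) + 28(1.0086649) = 51.4220172 u
Atomic mass = 51.4220172 − 0.4780856 = 50.9439316 u ≈ 50.94393 u (to 5 decimal places)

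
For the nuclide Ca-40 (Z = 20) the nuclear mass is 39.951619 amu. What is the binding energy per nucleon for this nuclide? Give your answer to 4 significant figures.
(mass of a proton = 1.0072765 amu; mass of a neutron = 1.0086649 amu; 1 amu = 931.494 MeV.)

The nucleus contains 20 protons and 40 − 20 = 20 neutrons.
Σm = 20·m_p + 20·m_n = 20.1455300 + 20.1732980 = 40.3188280 amu
The mass defect is 40.3188280 − 39.951619 = 0.3672090 amu.
E_B = 0.3672090 × 931.494 = 342.053 MeV
BE/A = 342.053 MeV / 40 = 8.551 MeV/nucleon

8.551 MeV/nucleon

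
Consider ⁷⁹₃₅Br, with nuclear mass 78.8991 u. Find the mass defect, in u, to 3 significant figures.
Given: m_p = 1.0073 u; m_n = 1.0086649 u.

0.738 u

Total constituent mass: 35 × 1.0073 + 44 × 1.0086649 = 79.6367556 u
The mass defect is 79.6367556 − 78.8991 = 0.7376556 u.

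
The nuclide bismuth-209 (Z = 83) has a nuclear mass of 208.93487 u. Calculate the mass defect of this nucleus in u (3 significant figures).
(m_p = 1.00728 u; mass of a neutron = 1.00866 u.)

Mass of separated nucleons = 83(1.00728) + 126(1.00866) = 83.60424 + 127.09116 = 210.69540 u
Δm = 210.69540 − 208.93487 = 1.76053 u

1.76 u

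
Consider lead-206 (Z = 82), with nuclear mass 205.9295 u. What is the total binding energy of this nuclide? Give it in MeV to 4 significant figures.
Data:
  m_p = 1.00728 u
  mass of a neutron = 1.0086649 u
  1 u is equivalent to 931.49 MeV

Mass of separated nucleons = 82(1.00728) + 124(1.0086649) = 82.59696 + 125.0744476 = 207.6714076 u
The mass defect is 207.6714076 − 205.9295 = 1.7419076 u.
Converting to energy: 1.7419076 u × 931.49 MeV/u = 1622.57 MeV

1623 MeV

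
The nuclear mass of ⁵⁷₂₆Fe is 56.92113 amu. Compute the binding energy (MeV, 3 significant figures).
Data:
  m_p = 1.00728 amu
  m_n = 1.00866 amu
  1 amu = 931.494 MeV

500 MeV

Total constituent mass: 26 × 1.00728 + 31 × 1.00866 = 57.45774 amu
The mass defect is 57.45774 − 56.92113 = 0.53661 amu.
E_B = 0.53661 × 931.494 = 499.849 MeV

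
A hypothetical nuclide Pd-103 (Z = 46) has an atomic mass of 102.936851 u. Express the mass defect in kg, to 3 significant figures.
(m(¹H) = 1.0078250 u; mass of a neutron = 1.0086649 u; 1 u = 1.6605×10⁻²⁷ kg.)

The nucleus contains 46 protons and 103 − 46 = 57 neutrons.
Mass of separated nucleons = 46(1.0078250) + 57(1.0086649) = 46.3599500 + 57.4938993 = 103.8538493 u
Δm = 103.8538493 − 102.936851 = 0.9169983 u
In SI units: 0.9169983 u × 1.6605×10⁻²⁷ kg/u = 1.5227e-27 kg

1.52e-27 kg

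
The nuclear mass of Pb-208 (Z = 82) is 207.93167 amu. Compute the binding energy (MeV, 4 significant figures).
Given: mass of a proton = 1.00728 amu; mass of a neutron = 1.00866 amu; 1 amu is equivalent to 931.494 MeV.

Σm = 82·m_p + 126·m_n = 82.59696 + 127.09116 = 209.68812 amu
The mass defect is 209.68812 − 207.93167 = 1.75645 amu.
Converting to energy: 1.75645 amu × 931.494 MeV/amu = 1636.12 MeV

1636 MeV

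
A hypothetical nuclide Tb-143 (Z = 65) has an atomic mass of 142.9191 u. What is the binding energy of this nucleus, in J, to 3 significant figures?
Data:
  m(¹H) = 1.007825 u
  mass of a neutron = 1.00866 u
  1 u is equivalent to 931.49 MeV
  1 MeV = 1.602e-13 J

1.89e-10 J

Mass of separated nucleons = 65(1.007825) + 78(1.00866) = 65.508625 + 78.67548 = 144.184105 u
Mass defect Δm = 144.184105 − 142.9191 = 1.265005 u
Converting to energy: 1.265005 u × 931.49 MeV/u = 1178.34 MeV
In joules: 1178.34 MeV × 1.602e-13 J/MeV = 1.8877e-10 J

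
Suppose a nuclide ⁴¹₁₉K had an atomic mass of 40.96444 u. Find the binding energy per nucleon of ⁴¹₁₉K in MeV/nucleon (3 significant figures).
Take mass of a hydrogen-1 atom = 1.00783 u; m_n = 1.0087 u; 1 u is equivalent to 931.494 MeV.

8.54 MeV/nucleon

With 19 protons and 22 neutrons (A = 41):
Σm = 19·m(¹H) + 22·m_n = 19.14877 + 22.1914 = 41.34017 u
Δm = 41.34017 − 40.96444 = 0.37573 u
E_B = 0.37573 × 931.494 = 349.990 MeV
Dividing by A = 41 gives 8.536 MeV per nucleon.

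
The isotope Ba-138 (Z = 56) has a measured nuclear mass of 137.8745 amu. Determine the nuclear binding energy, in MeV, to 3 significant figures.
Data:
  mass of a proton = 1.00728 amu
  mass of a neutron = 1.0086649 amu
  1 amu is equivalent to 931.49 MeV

1160 MeV

The nucleus contains 56 protons and 138 − 56 = 82 neutrons.
Σm = 56·m_p + 82·m_n = 56.40768 + 82.7105218 = 139.1182018 amu
Mass defect Δm = 139.1182018 − 137.8745 = 1.2437018 amu
E_B = 1.2437018 × 931.49 = 1158.50 MeV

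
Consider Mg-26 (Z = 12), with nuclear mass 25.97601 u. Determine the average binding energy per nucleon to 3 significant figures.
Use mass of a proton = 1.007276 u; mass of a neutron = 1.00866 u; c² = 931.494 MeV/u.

The nucleus contains 12 protons and 26 − 12 = 14 neutrons.
Total constituent mass: 12 × 1.007276 + 14 × 1.00866 = 26.208552 u
Δm = 26.208552 − 25.97601 = 0.232542 u
Converting to energy: 0.232542 u × 931.494 MeV/u = 216.611 MeV
BE/A = 216.611 MeV / 26 = 8.331 MeV/nucleon

8.33 MeV/nucleon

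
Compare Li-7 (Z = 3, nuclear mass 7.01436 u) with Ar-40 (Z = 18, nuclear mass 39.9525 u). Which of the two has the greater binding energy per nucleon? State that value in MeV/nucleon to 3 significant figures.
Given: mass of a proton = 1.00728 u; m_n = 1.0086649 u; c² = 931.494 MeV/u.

Ar-40; 8.60 MeV/nucleon

Li-7: Σm = 3(1.00728) + 4(1.0086649) = 7.0564996 u; Δm = 0.0421396 u; E_B = 39.253 MeV; E_B/A = 5.608 MeV
Ar-40: Σm = 18(1.00728) + 22(1.0086649) = 40.3216678 u; Δm = 0.3691678 u; E_B = 343.88 MeV; E_B/A = 8.597 MeV
Ar-40 has the higher binding energy per nucleon, so it is the more tightly bound nucleus.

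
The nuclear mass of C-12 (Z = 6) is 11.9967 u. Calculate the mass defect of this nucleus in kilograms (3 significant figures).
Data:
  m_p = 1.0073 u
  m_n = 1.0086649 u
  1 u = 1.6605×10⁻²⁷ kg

Z = 6, so N = A − Z = 12 − 6 = 6.
Σm = 6·m_p + 6·m_n = 6.0438 + 6.0519894 = 12.0957894 u
The mass defect is 12.0957894 − 11.9967 = 0.0990894 u.
In SI units: 0.0990894 u × 1.6605×10⁻²⁷ kg/u = 1.6454e-28 kg

1.65e-28 kg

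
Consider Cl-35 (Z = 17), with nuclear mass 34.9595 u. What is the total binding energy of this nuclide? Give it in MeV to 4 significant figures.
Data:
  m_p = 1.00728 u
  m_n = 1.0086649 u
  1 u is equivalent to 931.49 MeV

298.3 MeV

With 17 protons and 18 neutrons (A = 35):
Σm = 17·m_p + 18·m_n = 17.12376 + 18.1559682 = 35.2797282 u
The mass defect is 35.2797282 − 34.9595 = 0.3202282 u.
Converting to energy: 0.3202282 u × 931.49 MeV/u = 298.289 MeV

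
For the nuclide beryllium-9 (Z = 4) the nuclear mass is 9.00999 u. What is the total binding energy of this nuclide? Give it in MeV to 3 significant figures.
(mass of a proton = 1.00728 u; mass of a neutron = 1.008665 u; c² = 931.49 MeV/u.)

58.2 MeV

With 4 protons and 5 neutrons (A = 9):
Total constituent mass: 4 × 1.00728 + 5 × 1.008665 = 9.072445 u
The mass defect is 9.072445 − 9.00999 = 0.062455 u.
E_B = 0.062455 × 931.49 = 58.1762 MeV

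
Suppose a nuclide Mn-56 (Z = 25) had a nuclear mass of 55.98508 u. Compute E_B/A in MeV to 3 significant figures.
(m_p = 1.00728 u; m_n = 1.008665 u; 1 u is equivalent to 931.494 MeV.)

With 25 protons and 31 neutrons (A = 56):
Σm = 25·m_p + 31·m_n = 25.18200 + 31.268615 = 56.450615 u
Δm = 56.450615 − 55.98508 = 0.465535 u
E_B = 0.465535 × 931.494 = 433.643 MeV
BE/A = 433.643 MeV / 56 = 7.744 MeV/nucleon

7.74 MeV/nucleon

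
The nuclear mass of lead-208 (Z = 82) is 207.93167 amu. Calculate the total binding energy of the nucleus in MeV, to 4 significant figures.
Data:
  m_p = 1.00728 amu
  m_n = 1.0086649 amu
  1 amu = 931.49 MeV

1637 MeV

With 82 protons and 126 neutrons (A = 208):
Σm = 82·m_p + 126·m_n = 82.59696 + 127.0917774 = 209.6887374 amu
Mass defect Δm = 209.6887374 − 207.93167 = 1.7570674 amu
E_B = 1.7570674 × 931.49 = 1636.69 MeV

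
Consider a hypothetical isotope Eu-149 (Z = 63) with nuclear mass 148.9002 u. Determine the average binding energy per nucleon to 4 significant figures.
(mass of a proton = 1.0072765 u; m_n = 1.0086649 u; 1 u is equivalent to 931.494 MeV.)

With 63 protons and 86 neutrons (A = 149):
Σm = 63·m_p + 86·m_n = 63.4584195 + 86.7451814 = 150.2036009 u
Mass defect Δm = 150.2036009 − 148.9002 = 1.3034009 u
Converting to energy: 1.3034009 u × 931.494 MeV/u = 1214.11 MeV
Dividing by A = 149 gives 8.148 MeV per nucleon.

8.148 MeV/nucleon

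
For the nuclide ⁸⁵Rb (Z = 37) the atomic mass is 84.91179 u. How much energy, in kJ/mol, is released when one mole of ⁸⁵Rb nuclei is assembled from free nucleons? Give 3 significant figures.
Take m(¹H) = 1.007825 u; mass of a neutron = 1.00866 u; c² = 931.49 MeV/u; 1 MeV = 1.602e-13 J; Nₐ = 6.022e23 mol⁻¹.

Z = 37, so N = A − Z = 85 − 37 = 48.
Total constituent mass: 37 × 1.007825 + 48 × 1.00866 = 85.705205 u
Mass defect Δm = 85.705205 − 84.91179 = 0.793415 u
Converting to energy: 0.793415 u × 931.49 MeV/u = 739.058 MeV
Per nucleus in joules: 739.058 MeV × 1.602e-13 J/MeV = 1.1840e-10 J
Per mole: 1.1840e-10 J × 6.022e23 mol⁻¹ = 7.1300e+13 J/mol

7.13e+10 kJ/mol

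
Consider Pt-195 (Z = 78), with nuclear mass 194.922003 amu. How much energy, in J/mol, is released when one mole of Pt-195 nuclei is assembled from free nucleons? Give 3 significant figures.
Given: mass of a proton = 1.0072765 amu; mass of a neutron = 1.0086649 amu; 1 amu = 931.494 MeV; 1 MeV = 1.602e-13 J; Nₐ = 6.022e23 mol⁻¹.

The nucleus contains 78 protons and 195 − 78 = 117 neutrons.
Σm = 78·m_p + 117·m_n = 78.5675670 + 118.0137933 = 196.5813603 amu
The mass defect is 196.5813603 − 194.922003 = 1.6593573 amu.
Binding energy = Δm·c² = 1.6593573 × 931.494 MeV/amu = 1545.68 MeV
Per nucleus in joules: 1545.68 MeV × 1.602e-13 J/MeV = 2.4762e-10 J
Per mole: 2.4762e-10 J × 6.022e23 mol⁻¹ = 1.4912e+14 J/mol

1.49e+14 J/mol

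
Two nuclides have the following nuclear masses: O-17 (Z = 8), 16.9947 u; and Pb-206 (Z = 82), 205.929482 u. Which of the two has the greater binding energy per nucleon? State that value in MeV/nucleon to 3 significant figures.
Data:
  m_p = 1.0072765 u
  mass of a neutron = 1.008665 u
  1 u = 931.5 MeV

Pb-206; 7.88 MeV/nucleon

O-17: Σm = 8(1.0072765) + 9(1.008665) = 17.1361970 u; Δm = 0.1414970 u; E_B = 131.80 MeV; E_B/A = 7.753 MeV
Pb-206: Σm = 82(1.0072765) + 124(1.008665) = 207.6711330 u; Δm = 1.7416510 u; E_B = 1622.3 MeV; E_B/A = 7.875 MeV
Pb-206 has the higher binding energy per nucleon, so it is the more tightly bound nucleus.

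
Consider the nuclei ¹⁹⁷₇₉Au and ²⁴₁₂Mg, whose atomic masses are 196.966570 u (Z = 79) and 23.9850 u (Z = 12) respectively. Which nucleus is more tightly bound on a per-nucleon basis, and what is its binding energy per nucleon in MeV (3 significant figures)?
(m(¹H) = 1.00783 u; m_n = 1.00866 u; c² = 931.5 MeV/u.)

²⁴₁₂Mg; 8.26 MeV/nucleon

¹⁹⁷₇₉Au: Σm = 79(1.00783) + 118(1.00866) = 198.64045 u; Δm = 1.673880 u; E_B = 1559.22 MeV; E_B/A = 7.9148 MeV
²⁴₁₂Mg: Σm = 12(1.00783) + 12(1.00866) = 24.19788 u; Δm = 0.21288 u; E_B = 198.298 MeV; E_B/A = 8.262 MeV
²⁴₁₂Mg has the higher binding energy per nucleon, so it is the more tightly bound nucleus.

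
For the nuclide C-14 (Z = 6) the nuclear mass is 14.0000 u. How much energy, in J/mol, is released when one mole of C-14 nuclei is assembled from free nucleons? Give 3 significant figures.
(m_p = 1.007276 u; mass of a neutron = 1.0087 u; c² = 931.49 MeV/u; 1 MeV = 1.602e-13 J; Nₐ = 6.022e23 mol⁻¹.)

Z = 6, so N = A − Z = 14 − 6 = 8.
Σm = 6·m_p + 8·m_n = 6.043656 + 8.0696 = 14.113256 u
Mass defect Δm = 14.113256 − 14.0000 = 0.113256 u
E_B = 0.113256 × 931.49 = 105.497 MeV
Per nucleus in joules: 105.497 MeV × 1.602e-13 J/MeV = 1.6901e-11 J
Per mole: 1.6901e-11 J × 6.022e23 mol⁻¹ = 1.0178e+13 J/mol

1.02e+13 J/mol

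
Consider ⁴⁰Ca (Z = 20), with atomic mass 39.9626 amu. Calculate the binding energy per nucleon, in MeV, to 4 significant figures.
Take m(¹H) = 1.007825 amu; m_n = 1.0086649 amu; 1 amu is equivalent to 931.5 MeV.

8.551 MeV/nucleon

Mass of separated nucleons = 20(1.007825) + 20(1.0086649) = 20.156500 + 20.1732980 = 40.3297980 amu
Mass defect Δm = 40.3297980 − 39.9626 = 0.3671980 amu
E_B = 0.3671980 × 931.5 = 342.045 MeV
Per nucleon: 342.045 / 40 = 8.551 MeV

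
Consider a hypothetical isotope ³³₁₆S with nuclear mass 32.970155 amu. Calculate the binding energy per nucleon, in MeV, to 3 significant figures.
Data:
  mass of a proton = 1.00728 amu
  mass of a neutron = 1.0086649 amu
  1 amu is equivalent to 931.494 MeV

8.29 MeV/nucleon

Z = 16, so N = A − Z = 33 − 16 = 17.
Total constituent mass: 16 × 1.00728 + 17 × 1.0086649 = 33.2637833 amu
Δm = 33.2637833 − 32.970155 = 0.2936283 amu
E_B = 0.2936283 × 931.494 = 273.513 MeV
BE/A = 273.513 MeV / 33 = 8.288 MeV/nucleon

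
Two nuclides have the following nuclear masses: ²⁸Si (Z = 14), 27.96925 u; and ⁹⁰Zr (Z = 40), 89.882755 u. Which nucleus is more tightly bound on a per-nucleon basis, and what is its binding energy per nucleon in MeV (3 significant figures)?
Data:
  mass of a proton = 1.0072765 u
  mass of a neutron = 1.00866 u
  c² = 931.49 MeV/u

⁹⁰Zr; 8.71 MeV/nucleon

²⁸Si: Σm = 14(1.0072765) + 14(1.00866) = 28.2231110 u; Δm = 0.2538610 u; E_B = 236.47 MeV; E_B/A = 8.445 MeV
⁹⁰Zr: Σm = 40(1.0072765) + 50(1.00866) = 90.7240600 u; Δm = 0.8413050 u; E_B = 783.67 MeV; E_B/A = 8.707 MeV
⁹⁰Zr has the higher binding energy per nucleon, so it is the more tightly bound nucleus.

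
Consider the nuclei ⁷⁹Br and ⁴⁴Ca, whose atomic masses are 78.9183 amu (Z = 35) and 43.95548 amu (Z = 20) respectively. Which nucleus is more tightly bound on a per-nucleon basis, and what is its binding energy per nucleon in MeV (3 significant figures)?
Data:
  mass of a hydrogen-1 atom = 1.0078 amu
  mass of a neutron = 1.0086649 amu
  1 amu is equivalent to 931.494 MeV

⁷⁹Br; 8.68 MeV/nucleon

⁷⁹Br: Σm = 35(1.0078) + 44(1.0086649) = 79.6542556 amu; Δm = 0.7359556 amu; E_B = 685.54 MeV; E_B/A = 8.678 MeV
⁴⁴Ca: Σm = 20(1.0078) + 24(1.0086649) = 44.3639576 amu; Δm = 0.4084776 amu; E_B = 380.49 MeV; E_B/A = 8.648 MeV
⁷⁹Br has the higher binding energy per nucleon, so it is the more tightly bound nucleus.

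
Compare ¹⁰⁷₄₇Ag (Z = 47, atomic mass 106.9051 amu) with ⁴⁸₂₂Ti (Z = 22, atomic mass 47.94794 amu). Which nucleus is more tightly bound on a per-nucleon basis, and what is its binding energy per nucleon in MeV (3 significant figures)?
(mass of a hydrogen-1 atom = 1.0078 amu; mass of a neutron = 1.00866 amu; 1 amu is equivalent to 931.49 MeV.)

⁴⁸₂₂Ti; 8.71 MeV/nucleon

¹⁰⁷₄₇Ag: Σm = 47(1.0078) + 60(1.00866) = 107.88620 amu; Δm = 0.98110 amu; E_B = 913.88 MeV; E_B/A = 8.541 MeV
⁴⁸₂₂Ti: Σm = 22(1.0078) + 26(1.00866) = 48.39676 amu; Δm = 0.44882 amu; E_B = 418.07 MeV; E_B/A = 8.710 MeV
⁴⁸₂₂Ti has the higher binding energy per nucleon, so it is the more tightly bound nucleus.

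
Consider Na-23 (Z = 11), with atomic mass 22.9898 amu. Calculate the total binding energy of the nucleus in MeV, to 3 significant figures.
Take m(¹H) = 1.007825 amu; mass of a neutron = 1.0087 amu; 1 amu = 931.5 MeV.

187 MeV

Z = 11, so N = A − Z = 23 − 11 = 12.
Mass of separated nucleons = 11(1.007825) + 12(1.0087) = 11.086075 + 12.1044 = 23.190475 amu
The mass defect is 23.190475 − 22.9898 = 0.200675 amu.
Binding energy = Δm·c² = 0.200675 × 931.5 MeV/amu = 186.929 MeV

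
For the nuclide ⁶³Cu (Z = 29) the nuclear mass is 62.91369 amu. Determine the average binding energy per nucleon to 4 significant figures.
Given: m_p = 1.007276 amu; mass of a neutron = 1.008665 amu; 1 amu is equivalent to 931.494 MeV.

8.752 MeV/nucleon

Z = 29, so N = A − Z = 63 − 29 = 34.
Mass of separated nucleons = 29(1.007276) + 34(1.008665) = 29.211004 + 34.294610 = 63.505614 amu
Mass defect Δm = 63.505614 − 62.91369 = 0.591924 amu
Binding energy = Δm·c² = 0.591924 × 931.494 MeV/amu = 551.374 MeV
Dividing by A = 63 gives 8.752 MeV per nucleon.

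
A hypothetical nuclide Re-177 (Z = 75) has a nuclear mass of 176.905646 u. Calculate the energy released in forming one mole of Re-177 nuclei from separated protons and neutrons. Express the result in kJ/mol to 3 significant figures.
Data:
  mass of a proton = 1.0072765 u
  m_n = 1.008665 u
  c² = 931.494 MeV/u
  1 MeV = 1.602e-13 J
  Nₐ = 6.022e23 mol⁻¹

With 75 protons and 102 neutrons (A = 177):
Σm = 75·m_p + 102·m_n = 75.5457375 + 102.883830 = 178.4295675 u
Δm = 178.4295675 − 176.905646 = 1.5239215 u
E_B = 1.5239215 × 931.494 = 1419.52 MeV
Per nucleus in joules: 1419.52 MeV × 1.602e-13 J/MeV = 2.2741e-10 J
Per mole: 2.2741e-10 J × 6.022e23 mol⁻¹ = 1.3695e+14 J/mol

1.37e+11 kJ/mol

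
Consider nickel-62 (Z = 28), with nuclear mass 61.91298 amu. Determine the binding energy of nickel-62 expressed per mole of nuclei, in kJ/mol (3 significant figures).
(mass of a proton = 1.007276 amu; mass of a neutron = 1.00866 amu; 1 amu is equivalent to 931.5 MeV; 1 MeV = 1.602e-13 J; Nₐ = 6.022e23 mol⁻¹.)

Total constituent mass: 28 × 1.007276 + 34 × 1.00866 = 62.498168 amu
The mass defect is 62.498168 − 61.91298 = 0.585188 amu.
E_B = 0.585188 × 931.5 = 545.103 MeV
Per nucleus in joules: 545.103 MeV × 1.602e-13 J/MeV = 8.7326e-11 J
Per mole: 8.7326e-11 J × 6.022e23 mol⁻¹ = 5.2588e+13 J/mol

5.26e+10 kJ/mol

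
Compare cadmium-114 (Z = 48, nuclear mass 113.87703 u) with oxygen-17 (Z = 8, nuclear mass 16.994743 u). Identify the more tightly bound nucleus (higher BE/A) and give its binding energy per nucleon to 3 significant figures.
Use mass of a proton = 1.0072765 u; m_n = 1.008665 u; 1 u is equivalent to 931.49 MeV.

cadmium-114: Σm = 48(1.0072765) + 66(1.008665) = 114.9211620 u; Δm = 1.0441320 u; E_B = 972.60 MeV; E_B/A = 8.532 MeV
oxygen-17: Σm = 8(1.0072765) + 9(1.008665) = 17.1361970 u; Δm = 0.1414540 u; E_B = 131.76 MeV; E_B/A = 7.751 MeV
cadmium-114 has the higher binding energy per nucleon, so it is the more tightly bound nucleus.

cadmium-114; 8.53 MeV/nucleon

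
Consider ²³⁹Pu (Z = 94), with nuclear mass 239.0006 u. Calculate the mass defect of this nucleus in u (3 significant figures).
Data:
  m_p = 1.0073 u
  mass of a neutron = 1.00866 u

Mass of separated nucleons = 94(1.0073) + 145(1.00866) = 94.6862 + 146.25570 = 240.94190 u
Mass defect Δm = 240.94190 − 239.0006 = 1.94130 u

1.94 u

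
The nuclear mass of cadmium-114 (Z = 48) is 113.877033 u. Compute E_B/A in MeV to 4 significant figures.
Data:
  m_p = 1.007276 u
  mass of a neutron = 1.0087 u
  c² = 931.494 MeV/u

The nucleus contains 48 protons and 114 − 48 = 66 neutrons.
Total constituent mass: 48 × 1.007276 + 66 × 1.0087 = 114.923448 u
Mass defect Δm = 114.923448 − 113.877033 = 1.046415 u
E_B = 1.046415 × 931.494 = 974.729 MeV
Dividing by A = 114 gives 8.550 MeV per nucleon.

8.550 MeV/nucleon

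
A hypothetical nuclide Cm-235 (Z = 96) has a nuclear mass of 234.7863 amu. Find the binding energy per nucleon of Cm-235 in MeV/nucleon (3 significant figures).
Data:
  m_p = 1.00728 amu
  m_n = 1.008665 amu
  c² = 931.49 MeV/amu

8.39 MeV/nucleon

The nucleus contains 96 protons and 235 − 96 = 139 neutrons.
Σm = 96·m_p + 139·m_n = 96.69888 + 140.204435 = 236.903315 amu
The mass defect is 236.903315 − 234.7863 = 2.117015 amu.
E_B = 2.117015 × 931.49 = 1971.98 MeV
BE/A = 1971.98 MeV / 235 = 8.391 MeV/nucleon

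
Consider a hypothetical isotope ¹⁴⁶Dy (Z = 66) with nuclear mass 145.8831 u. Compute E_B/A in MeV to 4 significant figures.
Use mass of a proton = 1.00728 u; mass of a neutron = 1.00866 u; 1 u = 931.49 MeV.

8.231 MeV/nucleon

Total constituent mass: 66 × 1.00728 + 80 × 1.00866 = 147.17328 u
Mass defect Δm = 147.17328 − 145.8831 = 1.29018 u
E_B = 1.29018 × 931.49 = 1201.79 MeV
Dividing by A = 146 gives 8.231 MeV per nucleon.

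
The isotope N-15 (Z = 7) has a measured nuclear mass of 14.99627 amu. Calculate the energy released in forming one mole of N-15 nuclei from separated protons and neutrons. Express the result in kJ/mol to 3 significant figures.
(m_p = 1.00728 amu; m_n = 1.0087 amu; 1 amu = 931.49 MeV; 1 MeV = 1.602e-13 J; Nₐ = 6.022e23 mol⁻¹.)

With 7 protons and 8 neutrons (A = 15):
Total constituent mass: 7 × 1.00728 + 8 × 1.0087 = 15.12056 amu
Mass defect Δm = 15.12056 − 14.99627 = 0.12429 amu
Binding energy = Δm·c² = 0.12429 × 931.49 MeV/amu = 115.775 MeV
Per nucleus in joules: 115.775 MeV × 1.602e-13 J/MeV = 1.8547e-11 J
Per mole: 1.8547e-11 J × 6.022e23 mol⁻¹ = 1.1169e+13 J/mol

1.12e+10 kJ/mol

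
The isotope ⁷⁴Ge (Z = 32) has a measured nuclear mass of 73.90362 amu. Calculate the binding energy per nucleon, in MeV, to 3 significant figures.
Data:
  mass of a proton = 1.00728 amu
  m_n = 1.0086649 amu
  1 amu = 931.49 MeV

The nucleus contains 32 protons and 74 − 32 = 42 neutrons.
Mass of separated nucleons = 32(1.00728) + 42(1.0086649) = 32.23296 + 42.3639258 = 74.5968858 amu
Δm = 74.5968858 − 73.90362 = 0.6932658 amu
Binding energy = Δm·c² = 0.6932658 × 931.49 MeV/amu = 645.770 MeV
Dividing by A = 74 gives 8.727 MeV per nucleon.

8.73 MeV/nucleon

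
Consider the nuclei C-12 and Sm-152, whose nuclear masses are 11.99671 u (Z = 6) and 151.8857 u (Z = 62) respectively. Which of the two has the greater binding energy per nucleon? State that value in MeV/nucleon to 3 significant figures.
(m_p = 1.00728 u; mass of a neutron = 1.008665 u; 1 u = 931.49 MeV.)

C-12: Σm = 6(1.00728) + 6(1.008665) = 12.095670 u; Δm = 0.098960 u; E_B = 92.180 MeV; E_B/A = 7.682 MeV
Sm-152: Σm = 62(1.00728) + 90(1.008665) = 153.231210 u; Δm = 1.345510 u; E_B = 1253.33 MeV; E_B/A = 8.246 MeV
Sm-152 has the higher binding energy per nucleon, so it is the more tightly bound nucleus.

Sm-152; 8.25 MeV/nucleon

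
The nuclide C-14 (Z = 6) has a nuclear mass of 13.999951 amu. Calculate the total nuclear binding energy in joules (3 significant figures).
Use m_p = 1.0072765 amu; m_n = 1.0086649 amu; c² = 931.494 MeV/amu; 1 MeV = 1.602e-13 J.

Σm = 6·m_p + 8·m_n = 6.0436590 + 8.0693192 = 14.1129782 amu
Δm = 14.1129782 − 13.999951 = 0.1130272 amu
Binding energy = Δm·c² = 0.1130272 × 931.494 MeV/amu = 105.284 MeV
In joules: 105.284 MeV × 1.602e-13 J/MeV = 1.6866e-11 J

1.69e-11 J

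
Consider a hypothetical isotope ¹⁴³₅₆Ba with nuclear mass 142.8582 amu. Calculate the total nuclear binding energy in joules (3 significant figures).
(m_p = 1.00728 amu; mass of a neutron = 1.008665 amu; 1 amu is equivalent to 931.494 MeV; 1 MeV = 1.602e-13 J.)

1.94e-10 J

Σm = 56·m_p + 87·m_n = 56.40768 + 87.753855 = 144.161535 amu
The mass defect is 144.161535 − 142.8582 = 1.303335 amu.
Converting to energy: 1.303335 amu × 931.494 MeV/amu = 1214.05 MeV
In joules: 1214.05 MeV × 1.602e-13 J/MeV = 1.9449e-10 J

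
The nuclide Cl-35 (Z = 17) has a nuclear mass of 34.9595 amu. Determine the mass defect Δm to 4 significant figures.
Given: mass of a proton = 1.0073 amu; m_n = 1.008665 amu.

With 17 protons and 18 neutrons (A = 35):
Σm = 17·m_p + 18·m_n = 17.1241 + 18.155970 = 35.280070 amu
Mass defect Δm = 35.280070 − 34.9595 = 0.320570 amu

0.3206 amu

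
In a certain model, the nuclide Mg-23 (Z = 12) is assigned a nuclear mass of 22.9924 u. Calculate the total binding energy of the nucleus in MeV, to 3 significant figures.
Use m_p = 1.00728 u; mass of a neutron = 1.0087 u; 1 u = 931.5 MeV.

Total constituent mass: 12 × 1.00728 + 11 × 1.0087 = 23.18306 u
Mass defect Δm = 23.18306 − 22.9924 = 0.19066 u
E_B = 0.19066 × 931.5 = 177.600 MeV

178 MeV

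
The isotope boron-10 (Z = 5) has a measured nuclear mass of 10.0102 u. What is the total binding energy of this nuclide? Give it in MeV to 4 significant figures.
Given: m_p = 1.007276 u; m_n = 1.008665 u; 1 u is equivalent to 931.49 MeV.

Σm = 5·m_p + 5·m_n = 5.036380 + 5.043325 = 10.079705 u
Mass defect Δm = 10.079705 − 10.0102 = 0.069505 u
E_B = 0.069505 × 931.49 = 64.7432 MeV

64.74 MeV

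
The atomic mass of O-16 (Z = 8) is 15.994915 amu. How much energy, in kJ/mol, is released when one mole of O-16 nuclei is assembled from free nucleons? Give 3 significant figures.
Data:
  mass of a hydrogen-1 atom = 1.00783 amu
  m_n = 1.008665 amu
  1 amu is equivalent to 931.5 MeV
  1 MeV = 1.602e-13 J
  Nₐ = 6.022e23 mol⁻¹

Z = 8, so N = A − Z = 16 − 8 = 8.
Σm = 8·m(¹H) + 8·m_n = 8.06264 + 8.069320 = 16.131960 amu
The mass defect is 16.131960 − 15.994915 = 0.137045 amu.
E_B = 0.137045 × 931.5 = 127.657 MeV
Per nucleus in joules: 127.657 MeV × 1.602e-13 J/MeV = 2.0451e-11 J
Per mole: 2.0451e-11 J × 6.022e23 mol⁻¹ = 1.2316e+13 J/mol

1.23e+10 kJ/mol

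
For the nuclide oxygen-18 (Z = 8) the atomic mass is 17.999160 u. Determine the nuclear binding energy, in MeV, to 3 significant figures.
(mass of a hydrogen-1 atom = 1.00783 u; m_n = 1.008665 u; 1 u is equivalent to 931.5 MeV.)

Total constituent mass: 8 × 1.00783 + 10 × 1.008665 = 18.149290 u
Mass defect Δm = 18.149290 − 17.999160 = 0.150130 u
Binding energy = Δm·c² = 0.150130 × 931.5 MeV/u = 139.846 MeV

140 MeV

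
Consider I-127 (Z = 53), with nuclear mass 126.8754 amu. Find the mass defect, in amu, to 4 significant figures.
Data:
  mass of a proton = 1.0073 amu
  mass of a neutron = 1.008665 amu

1.153 amu

The nucleus contains 53 protons and 127 − 53 = 74 neutrons.
Mass of separated nucleons = 53(1.0073) + 74(1.008665) = 53.3869 + 74.641210 = 128.028110 amu
The mass defect is 128.028110 − 126.8754 = 1.152710 amu.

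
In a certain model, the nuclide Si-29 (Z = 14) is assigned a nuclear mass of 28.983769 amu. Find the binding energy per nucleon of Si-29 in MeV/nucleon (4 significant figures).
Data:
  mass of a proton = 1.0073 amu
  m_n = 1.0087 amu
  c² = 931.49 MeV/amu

7.996 MeV/nucleon

The nucleus contains 14 protons and 29 − 14 = 15 neutrons.
Σm = 14·m_p + 15·m_n = 14.1022 + 15.1305 = 29.2327 amu
Δm = 29.2327 − 28.983769 = 0.248931 amu
E_B = 0.248931 × 931.49 = 231.877 MeV
Dividing by A = 29 gives 7.996 MeV per nucleon.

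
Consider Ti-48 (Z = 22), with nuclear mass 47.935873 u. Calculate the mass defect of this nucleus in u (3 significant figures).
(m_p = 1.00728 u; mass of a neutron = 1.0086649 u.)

With 22 protons and 26 neutrons (A = 48):
Mass of separated nucleons = 22(1.00728) + 26(1.0086649) = 22.16016 + 26.2252874 = 48.3854474 u
Δm = 48.3854474 − 47.935873 = 0.4495744 u

0.450 u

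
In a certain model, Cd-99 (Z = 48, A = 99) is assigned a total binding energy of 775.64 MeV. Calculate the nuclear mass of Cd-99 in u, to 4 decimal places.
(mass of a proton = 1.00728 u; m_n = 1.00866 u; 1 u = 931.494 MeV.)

98.9584 u

Mass defect = 775.64 MeV / (931.494 MeV/u) = 0.832684 u
Constituent mass = 48(1.00728) + 51(1.00866) = 99.79110 u
Nuclear mass = 99.79110 − 0.832684 = 98.958416 u ≈ 98.9584 u (to 4 decimal places)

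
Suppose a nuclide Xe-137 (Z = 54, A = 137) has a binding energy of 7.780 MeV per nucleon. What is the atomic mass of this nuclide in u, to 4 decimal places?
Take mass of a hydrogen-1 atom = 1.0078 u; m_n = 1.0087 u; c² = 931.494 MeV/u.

Total binding energy = 137 × 7.780 = 1065.860 MeV
Mass defect = 1065.860 MeV / (931.494 MeV/u) = 1.144248 u
Constituent mass = 54(1.0078) + 83(1.0087) = 138.1433 u
Atomic mass = 138.1433 − 1.144248 = 136.999052 u ≈ 136.9991 u (to 4 decimal places)

136.9991 u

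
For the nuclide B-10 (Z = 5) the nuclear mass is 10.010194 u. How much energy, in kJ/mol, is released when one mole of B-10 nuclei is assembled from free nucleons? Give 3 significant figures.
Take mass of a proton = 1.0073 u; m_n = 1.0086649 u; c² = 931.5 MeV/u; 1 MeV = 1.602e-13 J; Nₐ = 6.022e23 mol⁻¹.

6.26e+09 kJ/mol

Σm = 5·m_p + 5·m_n = 5.0365 + 5.0433245 = 10.0798245 u
Mass defect Δm = 10.0798245 − 10.010194 = 0.0696305 u
Binding energy = Δm·c² = 0.0696305 × 931.5 MeV/u = 64.8608 MeV
Per nucleus in joules: 64.8608 MeV × 1.602e-13 J/MeV = 1.0391e-11 J
Per mole: 1.0391e-11 J × 6.022e23 mol⁻¹ = 6.2575e+12 J/mol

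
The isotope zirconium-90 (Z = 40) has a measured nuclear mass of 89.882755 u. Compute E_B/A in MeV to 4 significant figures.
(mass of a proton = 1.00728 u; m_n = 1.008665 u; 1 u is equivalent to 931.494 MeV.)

Mass of separated nucleons = 40(1.00728) + 50(1.008665) = 40.29120 + 50.433250 = 90.724450 u
Mass defect Δm = 90.724450 − 89.882755 = 0.841695 u
E_B = 0.841695 × 931.494 = 784.034 MeV
Dividing by A = 90 gives 8.711 MeV per nucleon.

8.711 MeV/nucleon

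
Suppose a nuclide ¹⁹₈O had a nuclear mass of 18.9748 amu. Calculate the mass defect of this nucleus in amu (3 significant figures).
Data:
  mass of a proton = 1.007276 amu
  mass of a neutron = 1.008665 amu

Mass of separated nucleons = 8(1.007276) + 11(1.008665) = 8.058208 + 11.095315 = 19.153523 amu
The mass defect is 19.153523 − 18.9748 = 0.178723 amu.

0.179 amu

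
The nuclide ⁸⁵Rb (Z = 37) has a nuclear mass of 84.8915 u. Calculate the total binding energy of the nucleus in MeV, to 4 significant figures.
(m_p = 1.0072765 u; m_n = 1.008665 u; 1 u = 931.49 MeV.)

739.3 MeV

The nucleus contains 37 protons and 85 − 37 = 48 neutrons.
Mass of separated nucleons = 37(1.0072765) + 48(1.008665) = 37.2692305 + 48.415920 = 85.6851505 u
Mass defect Δm = 85.6851505 − 84.8915 = 0.7936505 u
Converting to energy: 0.7936505 u × 931.49 MeV/u = 739.278 MeV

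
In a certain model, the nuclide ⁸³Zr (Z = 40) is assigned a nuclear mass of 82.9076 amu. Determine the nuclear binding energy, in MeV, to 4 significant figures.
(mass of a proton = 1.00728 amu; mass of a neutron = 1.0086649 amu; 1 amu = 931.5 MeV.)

The nucleus contains 40 protons and 83 − 40 = 43 neutrons.
Σm = 40·m_p + 43·m_n = 40.29120 + 43.3725907 = 83.6637907 amu
Mass defect Δm = 83.6637907 − 82.9076 = 0.7561907 amu
Converting to energy: 0.7561907 amu × 931.5 MeV/amu = 704.392 MeV

704.4 MeV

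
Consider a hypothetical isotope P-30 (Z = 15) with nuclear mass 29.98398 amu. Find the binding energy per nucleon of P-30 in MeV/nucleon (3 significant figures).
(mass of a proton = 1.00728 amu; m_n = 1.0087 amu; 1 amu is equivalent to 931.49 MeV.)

7.94 MeV/nucleon

Mass of separated nucleons = 15(1.00728) + 15(1.0087) = 15.10920 + 15.1305 = 30.23970 amu
Mass defect Δm = 30.23970 − 29.98398 = 0.25572 amu
Binding energy = Δm·c² = 0.25572 × 931.49 MeV/amu = 238.201 MeV
Per nucleon: 238.201 / 30 = 7.940 MeV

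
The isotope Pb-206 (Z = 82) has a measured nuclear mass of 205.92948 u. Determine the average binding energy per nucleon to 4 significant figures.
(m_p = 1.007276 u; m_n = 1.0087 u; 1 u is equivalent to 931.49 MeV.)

7.895 MeV/nucleon

Mass of separated nucleons = 82(1.007276) + 124(1.0087) = 82.596632 + 125.0788 = 207.675432 u
The mass defect is 207.675432 − 205.92948 = 1.745952 u.
Converting to energy: 1.745952 u × 931.49 MeV/u = 1626.34 MeV
Per nucleon: 1626.34 / 206 = 7.895 MeV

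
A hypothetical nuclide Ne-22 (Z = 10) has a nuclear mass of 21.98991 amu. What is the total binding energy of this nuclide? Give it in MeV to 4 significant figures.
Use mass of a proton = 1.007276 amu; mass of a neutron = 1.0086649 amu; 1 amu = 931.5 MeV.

The nucleus contains 10 protons and 22 − 10 = 12 neutrons.
Mass of separated nucleons = 10(1.007276) + 12(1.0086649) = 10.072760 + 12.1039788 = 22.1767388 amu
The mass defect is 22.1767388 − 21.98991 = 0.1868288 amu.
E_B = 0.1868288 × 931.5 = 174.031 MeV

174.0 MeV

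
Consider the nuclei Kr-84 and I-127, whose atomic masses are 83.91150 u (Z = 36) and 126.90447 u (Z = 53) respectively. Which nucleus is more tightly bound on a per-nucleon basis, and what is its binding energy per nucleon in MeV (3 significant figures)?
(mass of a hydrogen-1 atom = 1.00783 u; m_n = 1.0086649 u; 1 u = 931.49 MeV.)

Kr-84; 8.72 MeV/nucleon

Kr-84: Σm = 36(1.00783) + 48(1.0086649) = 84.6977952 u; Δm = 0.7862952 u; E_B = 732.43 MeV; E_B/A = 8.719 MeV
I-127: Σm = 53(1.00783) + 74(1.0086649) = 128.0561926 u; Δm = 1.1517226 u; E_B = 1072.8 MeV; E_B/A = 8.447 MeV
Kr-84 has the higher binding energy per nucleon, so it is the more tightly bound nucleus.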